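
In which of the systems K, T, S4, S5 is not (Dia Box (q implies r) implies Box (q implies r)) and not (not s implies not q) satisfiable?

K, T, S4

S5-tableau for the formula:
1. not (Dia Box (q implies r) implies Box (q implies r)) and not (not s implies not q), w0
2. not (Dia Box (q implies r) implies Box (q implies r)), w0
3. not (not s implies not q), w0
4. Dia Box (q implies r), w0
5. not Box (q implies r), w0
6. not s, w0
7. q, w0
8. Box (q implies r), w1
9. q implies r, w0
10. q implies r, w1
11. r, w0
12. r, w1
13. not (q implies r), w2
14. q, w2
15. not r, w2
16. q implies r, w2
17. r, w2
Accessibility: w0Rw0, w0Rw1, w0Rw2, w1Rw0, w1Rw1, w1Rw2, w2Rw0, w2Rw1, w2Rw2
Branch closes: r and not r both at w2.
Every branch closes (one shown): unsatisfiable in S5.
S4-tableau for the formula:
1. not (Dia Box (q implies r) implies Box (q implies r)) and not (not s implies not q), w0
2. not (Dia Box (q implies r) implies Box (q implies r)), w0
3. not (not s implies not q), w0
4. Dia Box (q implies r), w0
5. not Box (q implies r), w0
6. not s, w0
7. q, w0
8. Box (q implies r), w1
9. q implies r, w1
10. r, w1
11. not (q implies r), w2
12. q, w2
13. not r, w2
Accessibility: w0Rw0, w0Rw1, w0Rw2, w1Rw1, w2Rw2
Complete open branch: satisfiable in S4, hence also in K, T (this S4-model is also a K-model and a T-model).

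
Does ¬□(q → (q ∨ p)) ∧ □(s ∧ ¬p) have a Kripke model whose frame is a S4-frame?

1. ¬□(q → (q ∨ p)) ∧ □(s ∧ ¬p), w0
2. ¬□(q → (q ∨ p)), w0
3. □(s ∧ ¬p), w0
4. s ∧ ¬p, w0
5. s, w0
6. ¬p, w0
7. ¬(q → (q ∨ p)), w1
8. q, w1
9. ¬(q ∨ p), w1
10. ¬q, w1
11. ¬p, w1
Accessibility: w0Rw0, w0Rw1, w1Rw1
Branch closes: q and ¬q both at w1.
Every branch closes; the branch above is one of them.

Unsatisfiable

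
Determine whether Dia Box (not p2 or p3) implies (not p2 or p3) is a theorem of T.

No, not valid

Tableau for the negation not (Dia Box (not p2 or p3) implies (not p2 or p3)):
1. not (Dia Box (not p2 or p3) implies (not p2 or p3)), 0
2. Dia Box (not p2 or p3), 0   [neg-implies-rule on 1]
3. not (not p2 or p3), 0   [neg-implies-rule on 1]
4. p2, 0   [neg-or-rule on 3]
5. not p3, 0   [neg-or-rule on 3]
6. Box (not p2 or p3), 1   [Dia-rule on 2: fresh world 1, 0R1]
7. not p2 or p3, 1   [Box-rule on 6 via 1R1]
8. p3, 1   [or-rule on 7 (branches; this branch)]
Accessibility: 0R0, 0R1, 1R1
The negation has an open branch (countermodel exists).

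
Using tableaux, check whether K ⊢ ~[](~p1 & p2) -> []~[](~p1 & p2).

No, not valid

Tableau for the negation ~(~[](~p1 & p2) -> []~[](~p1 & p2)):
1. ~(~[](~p1 & p2) -> []~[](~p1 & p2)), u
2. ~[](~p1 & p2), u   [~->-rule on 1]
3. ~[]~[](~p1 & p2), u   [~->-rule on 1]
4. ~(~p1 & p2), v   [~[]-rule on 2: fresh world v, uRv]
5. ~p2, v   [~&-rule on 4 (branches; this branch)]
6. [](~p1 & p2), w   [~[]-rule on 3: fresh world w, uRw]
Accessibility: uRv, uRw
The negation has an open branch (countermodel exists).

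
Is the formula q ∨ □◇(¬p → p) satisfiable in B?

Satisfiable (open branch found)

1. q ∨ □◇(¬p → p), w0
2. □◇(¬p → p), w0
3. ◇(¬p → p), w0
4. ¬p → p, w1
5. ◇(¬p → p), w1
6. p, w1
7. ¬p → p, w2
8. p, w2
Accessibility: w0Rw0, w0Rw1, w1Rw0, w1Rw1, w1Rw2, w2Rw1, w2Rw2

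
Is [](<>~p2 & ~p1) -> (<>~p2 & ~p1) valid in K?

Tableau for the negation ~([](<>~p2 & ~p1) -> (<>~p2 & ~p1)):
1. ~([](<>~p2 & ~p1) -> (<>~p2 & ~p1)), u
2. [](<>~p2 & ~p1), u   [~->-rule on 1]
3. ~(<>~p2 & ~p1), u   [~->-rule on 1]
4. p1, u   [~&-rule on 3 (branches; this branch)]
The negation has an open branch (countermodel exists).

Invalid (countermodel exists)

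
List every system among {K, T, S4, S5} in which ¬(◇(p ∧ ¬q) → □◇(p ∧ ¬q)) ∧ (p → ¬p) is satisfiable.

K, T, S4

S5-tableau for the formula:
1. ¬(◇(p ∧ ¬q) → □◇(p ∧ ¬q)) ∧ (p → ¬p), 0
2. ¬(◇(p ∧ ¬q) → □◇(p ∧ ¬q)), 0
3. p → ¬p, 0
4. ◇(p ∧ ¬q), 0
5. ¬□◇(p ∧ ¬q), 0
6. ¬p, 0
7. p ∧ ¬q, 1
8. p, 1
9. ¬q, 1
10. ¬◇(p ∧ ¬q), 2
11. ¬(p ∧ ¬q), 0
12. ¬(p ∧ ¬q), 1
13. ¬(p ∧ ¬q), 2
14. q, 0
15. q, 1
Accessibility: 0R0, 0R1, 0R2, 1R0, 1R1, 1R2, 2R0, 2R1, 2R2
Branch closes: q and ¬q both at 1.
Every branch closes (one shown): unsatisfiable in S5.
S4-tableau for the formula:
1. ¬(◇(p ∧ ¬q) → □◇(p ∧ ¬q)) ∧ (p → ¬p), 0
2. ¬(◇(p ∧ ¬q) → □◇(p ∧ ¬q)), 0
3. p → ¬p, 0
4. ◇(p ∧ ¬q), 0
5. ¬□◇(p ∧ ¬q), 0
6. ¬p, 0
7. p ∧ ¬q, 1
8. p, 1
9. ¬q, 1
10. ¬◇(p ∧ ¬q), 2
11. ¬(p ∧ ¬q), 2
12. q, 2
Accessibility: 0R0, 0R1, 0R2, 1R1, 2R2
Complete open branch: satisfiable in S4, hence also in K, T (this S4-model is also a K-model and a T-model).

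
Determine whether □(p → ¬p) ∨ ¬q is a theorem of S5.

Tableau for the negation ¬(□(p → ¬p) ∨ ¬q):
1. ¬(□(p → ¬p) ∨ ¬q), w0
2. ¬□(p → ¬p), w0
3. q, w0
4. ¬(p → ¬p), w1
5. p, w1
Accessibility: w0Rw0, w0Rw1, w1Rw0, w1Rw1
The negation has an open branch (countermodel exists).

Not valid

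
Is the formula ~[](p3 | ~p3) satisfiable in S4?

Unsatisfiable (every branch closes)

1. ~[](p3 | ~p3), 0
2. ~(p3 | ~p3), 1   [~[]-rule on 1: fresh world 1, 0R1]
3. ~p3, 1   [~|-rule on 2]
4. p3, 1   [~|-rule on 2]
Accessibility: 0R0, 0R1, 1R1
Branch closes: p3 and ~p3 both at 1.
All branches of the tableau close; one closing branch shown above.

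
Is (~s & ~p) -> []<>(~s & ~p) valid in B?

Tableau for the negation ~((~s & ~p) -> []<>(~s & ~p)):
1. ~((~s & ~p) -> []<>(~s & ~p)), 0
2. ~s & ~p, 0
3. ~[]<>(~s & ~p), 0
4. ~s, 0
5. ~p, 0
6. ~<>(~s & ~p), 1
7. ~(~s & ~p), 0
8. ~(~s & ~p), 1
9. p, 0
Accessibility: 0R0, 0R1, 1R0, 1R1
Branch closes: p and ~p both at 0.
All branches of the negation close; one closing branch shown above.

Yes, valid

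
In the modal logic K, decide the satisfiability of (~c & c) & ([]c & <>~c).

Unsatisfiable

1. (~c & c) & ([]c & <>~c), u
2. ~c & c, u
3. []c & <>~c, u
4. ~c, u
5. c, u
Branch closes: c and ~c both at u.
Every branch closes; the branch above is one of them.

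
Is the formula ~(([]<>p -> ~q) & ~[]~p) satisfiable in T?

Yes, satisfiable

1. ~(([]<>p -> ~q) & ~[]~p), u
2. []~p, u
3. ~p, u
Accessibility: uRu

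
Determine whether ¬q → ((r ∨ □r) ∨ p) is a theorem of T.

Tableau for the negation ¬(¬q → ((r ∨ □r) ∨ p)):
1. ¬(¬q → ((r ∨ □r) ∨ p)), 0
2. ¬q, 0   [¬→-rule on 1]
3. ¬((r ∨ □r) ∨ p), 0   [¬→-rule on 1]
4. ¬(r ∨ □r), 0   [¬∨-rule on 3]
5. ¬p, 0   [¬∨-rule on 3]
6. ¬r, 0   [¬∨-rule on 4]
7. ¬□r, 0   [¬∨-rule on 4]
8. ¬r, 1   [¬□-rule on 7: fresh world 1, 0R1]
Accessibility: 0R0, 0R1, 1R1
The negation has an open branch (countermodel exists).

Invalid (countermodel exists)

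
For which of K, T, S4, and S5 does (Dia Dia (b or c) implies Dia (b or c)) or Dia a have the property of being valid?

S4-tableau for the negation not ((Dia Dia (b or c) implies Dia (b or c)) or Dia a):
1. not ((Dia Dia (b or c) implies Dia (b or c)) or Dia a), 0
2. not (Dia Dia (b or c) implies Dia (b or c)), 0   [neg-or-rule on 1]
3. not Dia a, 0   [neg-or-rule on 1]
4. Dia Dia (b or c), 0   [neg-implies-rule on 2]
5. not Dia (b or c), 0   [neg-implies-rule on 2]
6. not a, 0   [neg-Dia-rule on 3 via 0R0]
7. not (b or c), 0   [neg-Dia-rule on 5 via 0R0]
8. not b, 0   [neg-or-rule on 7]
9. not c, 0   [neg-or-rule on 7]
10. Dia (b or c), 1   [Dia-rule on 4: fresh world 1, 0R1]
11. not a, 1   [neg-Dia-rule on 3 via 0R1]
12. not (b or c), 1   [neg-Dia-rule on 5 via 0R1]
13. not b, 1   [neg-or-rule on 12]
14. not c, 1   [neg-or-rule on 12]
15. b or c, 2   [Dia-rule on 10: fresh world 2, 1R2]
16. not a, 2   [neg-Dia-rule on 3 via 0R2]
17. not (b or c), 2   [neg-Dia-rule on 5 via 0R2]
18. not b, 2   [neg-or-rule on 17]
19. not c, 2   [neg-or-rule on 17]
20. c, 2   [or-rule on 15 (branches; this branch)]
Accessibility: 0R0, 0R1, 0R2, 1R1, 1R2, 2R2
Branch closes: c and not c both at 2.
Every branch closes (one shown): valid in S4, hence also in S5 (every theorem of S4 is a theorem of S5).
T-tableau for the negation not ((Dia Dia (b or c) implies Dia (b or c)) or Dia a):
1. not ((Dia Dia (b or c) implies Dia (b or c)) or Dia a), 0
2. not (Dia Dia (b or c) implies Dia (b or c)), 0   [neg-or-rule on 1]
3. not Dia a, 0   [neg-or-rule on 1]
4. Dia Dia (b or c), 0   [neg-implies-rule on 2]
5. not Dia (b or c), 0   [neg-implies-rule on 2]
6. not a, 0   [neg-Dia-rule on 3 via 0R0]
7. not (b or c), 0   [neg-Dia-rule on 5 via 0R0]
8. not b, 0   [neg-or-rule on 7]
9. not c, 0   [neg-or-rule on 7]
10. Dia (b or c), 1   [Dia-rule on 4: fresh world 1, 0R1]
11. not a, 1   [neg-Dia-rule on 3 via 0R1]
12. not (b or c), 1   [neg-Dia-rule on 5 via 0R1]
13. not b, 1   [neg-or-rule on 12]
14. not c, 1   [neg-or-rule on 12]
15. b or c, 2   [Dia-rule on 10: fresh world 2, 1R2]
16. c, 2   [or-rule on 15 (branches; this branch)]
Accessibility: 0R0, 0R1, 1R1, 1R2, 2R2
Complete open branch: countermodel on a T-frame, so not valid in T, nor in K (the same frame is also a K-frame).

S4, S5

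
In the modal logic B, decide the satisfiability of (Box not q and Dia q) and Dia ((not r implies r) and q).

1. (Box not q and Dia q) and Dia ((not r implies r) and q), u
2. Box not q and Dia q, u   [and-rule on 1]
3. Dia ((not r implies r) and q), u   [and-rule on 1]
4. Box not q, u   [and-rule on 2]
5. Dia q, u   [and-rule on 2]
6. not q, u   [Box-rule on 4 via uRu]
7. (not r implies r) and q, v   [Dia-rule on 3: fresh world v, uRv]
8. not r implies r, v   [and-rule on 7]
9. q, v   [and-rule on 7]
10. not q, v   [Box-rule on 4 via uRv]
Accessibility: uRu, uRv, vRu, vRv
Branch closes: q and not q both at v.
All branches of the tableau close; one closing branch shown above.

No, unsatisfiable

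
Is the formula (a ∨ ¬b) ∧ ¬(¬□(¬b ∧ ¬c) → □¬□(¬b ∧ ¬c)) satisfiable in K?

1. (a ∨ ¬b) ∧ ¬(¬□(¬b ∧ ¬c) → □¬□(¬b ∧ ¬c)), u
2. a ∨ ¬b, u   [∧-rule on 1]
3. ¬(¬□(¬b ∧ ¬c) → □¬□(¬b ∧ ¬c)), u   [∧-rule on 1]
4. ¬□(¬b ∧ ¬c), u   [¬→-rule on 3]
5. ¬□¬□(¬b ∧ ¬c), u   [¬→-rule on 3]
6. ¬b, u   [∨-rule on 2 (branches; this branch)]
7. ¬(¬b ∧ ¬c), v   [¬□-rule on 4: fresh world v, uRv]
8. c, v   [¬∧-rule on 7 (branches; this branch)]
9. □(¬b ∧ ¬c), w   [¬□-rule on 5: fresh world w, uRw]
Accessibility: uRv, uRw

Yes, satisfiable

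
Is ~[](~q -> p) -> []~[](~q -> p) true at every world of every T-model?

Not valid

Tableau for the negation ~(~[](~q -> p) -> []~[](~q -> p)):
1. ~(~[](~q -> p) -> []~[](~q -> p)), 0
2. ~[](~q -> p), 0
3. ~[]~[](~q -> p), 0
4. ~(~q -> p), 1
5. ~q, 1
6. ~p, 1
7. [](~q -> p), 2
8. ~q -> p, 2
9. p, 2
Accessibility: 0R0, 0R1, 0R2, 1R1, 2R2
The negation has an open branch (countermodel exists).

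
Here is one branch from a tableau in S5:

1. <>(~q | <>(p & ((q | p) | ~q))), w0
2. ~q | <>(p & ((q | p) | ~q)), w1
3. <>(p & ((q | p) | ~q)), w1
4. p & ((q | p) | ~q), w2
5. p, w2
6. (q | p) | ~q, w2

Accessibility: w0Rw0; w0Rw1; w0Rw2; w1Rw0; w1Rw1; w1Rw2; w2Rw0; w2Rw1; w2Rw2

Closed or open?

No world carries both an atom and its negation.

Open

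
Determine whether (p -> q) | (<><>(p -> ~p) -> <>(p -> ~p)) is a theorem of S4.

Tableau for the negation ~((p -> q) | (<><>(p -> ~p) -> <>(p -> ~p))):
1. ~((p -> q) | (<><>(p -> ~p) -> <>(p -> ~p))), 0
2. ~(p -> q), 0
3. ~(<><>(p -> ~p) -> <>(p -> ~p)), 0
4. p, 0
5. ~q, 0
6. <><>(p -> ~p), 0
7. ~<>(p -> ~p), 0
8. ~(p -> ~p), 0
9. <>(p -> ~p), 1
10. ~(p -> ~p), 1
11. p, 1
12. p -> ~p, 2
13. ~(p -> ~p), 2
14. p, 2
15. ~p, 2
Accessibility: 0R0, 0R1, 0R2, 1R1, 1R2, 2R2
Branch closes: p and ~p both at 2.
All branches of the negation close; one closing branch shown above.

Valid in S4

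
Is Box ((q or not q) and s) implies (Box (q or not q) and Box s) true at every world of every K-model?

Tableau for the negation not (Box ((q or not q) and s) implies (Box (q or not q) and Box s)):
1. not (Box ((q or not q) and s) implies (Box (q or not q) and Box s)), w0
2. Box ((q or not q) and s), w0
3. not (Box (q or not q) and Box s), w0
4. not Box s, w0
5. not s, w1
6. (q or not q) and s, w1
7. q or not q, w1
8. s, w1
Accessibility: w0Rw1
Branch closes: s and not s both at w1.
Every branch of the negation's tableau closes; the branch above is one of them.

Valid in K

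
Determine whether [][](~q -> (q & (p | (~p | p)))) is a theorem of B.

Tableau for the negation ~[][](~q -> (q & (p | (~p | p)))):
1. ~[][](~q -> (q & (p | (~p | p)))), w0
2. ~[](~q -> (q & (p | (~p | p)))), w1   [~[]-rule on 1: fresh world w1, w0Rw1]
3. ~(~q -> (q & (p | (~p | p)))), w2   [~[]-rule on 2: fresh world w2, w1Rw2]
4. ~q, w2   [~->-rule on 3]
5. ~(q & (p | (~p | p))), w2   [~->-rule on 3]
Accessibility: w0Rw0, w0Rw1, w1Rw0, w1Rw1, w1Rw2, w2Rw1, w2Rw2
The negation has an open branch (countermodel exists).

Invalid (countermodel exists)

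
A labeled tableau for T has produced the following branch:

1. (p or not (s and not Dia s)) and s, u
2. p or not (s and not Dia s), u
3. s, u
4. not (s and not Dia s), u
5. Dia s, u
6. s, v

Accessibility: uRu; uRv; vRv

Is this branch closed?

No, open

No atom appears with both signs at the same world.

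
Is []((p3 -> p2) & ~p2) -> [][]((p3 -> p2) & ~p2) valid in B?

Tableau for the negation ~([]((p3 -> p2) & ~p2) -> [][]((p3 -> p2) & ~p2)):
1. ~([]((p3 -> p2) & ~p2) -> [][]((p3 -> p2) & ~p2)), w0
2. []((p3 -> p2) & ~p2), w0
3. ~[][]((p3 -> p2) & ~p2), w0
4. (p3 -> p2) & ~p2, w0
5. p3 -> p2, w0
6. ~p2, w0
7. ~p3, w0
8. ~[]((p3 -> p2) & ~p2), w1
9. (p3 -> p2) & ~p2, w1
10. p3 -> p2, w1
11. ~p2, w1
12. ~p3, w1
13. ~((p3 -> p2) & ~p2), w2
14. p2, w2
Accessibility: w0Rw0, w0Rw1, w1Rw0, w1Rw1, w1Rw2, w2Rw1, w2Rw2
The negation has an open branch (countermodel exists).

Invalid (countermodel exists)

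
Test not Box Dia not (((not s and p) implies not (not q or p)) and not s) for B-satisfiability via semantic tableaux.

1. not Box Dia not (((not s and p) implies not (not q or p)) and not s), 0
2. not Dia not (((not s and p) implies not (not q or p)) and not s), 1   [neg-Box-rule on 1: fresh world 1, 0R1]
3. ((not s and p) implies not (not q or p)) and not s, 0   [neg-Dia-rule on 2 via 1R0]
4. (not s and p) implies not (not q or p), 0   [and-rule on 3]
5. not s, 0   [and-rule on 3]
6. ((not s and p) implies not (not q or p)) and not s, 1   [neg-Dia-rule on 2 via 1R1]
7. (not s and p) implies not (not q or p), 1   [and-rule on 6]
8. not s, 1   [and-rule on 6]
9. not (not q or p), 0   [implies-rule on 4 (branches; this branch)]
10. q, 0   [neg-or-rule on 9]
11. not p, 0   [neg-or-rule on 9]
12. not (not q or p), 1   [implies-rule on 7 (branches; this branch)]
13. q, 1   [neg-or-rule on 12]
14. not p, 1   [neg-or-rule on 12]
Accessibility: 0R0, 0R1, 1R0, 1R1

Satisfiable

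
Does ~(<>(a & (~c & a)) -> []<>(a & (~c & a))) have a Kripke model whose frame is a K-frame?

1. ~(<>(a & (~c & a)) -> []<>(a & (~c & a))), w0
2. <>(a & (~c & a)), w0
3. ~[]<>(a & (~c & a)), w0
4. a & (~c & a), w1
5. a, w1
6. ~c & a, w1
7. ~c, w1
8. ~<>(a & (~c & a)), w2
Accessibility: w0Rw1, w0Rw2

Yes, satisfiable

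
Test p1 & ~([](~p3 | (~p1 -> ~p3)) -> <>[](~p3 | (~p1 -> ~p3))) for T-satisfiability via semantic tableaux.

No, unsatisfiable

1. p1 & ~([](~p3 | (~p1 -> ~p3)) -> <>[](~p3 | (~p1 -> ~p3))), 0
2. p1, 0
3. ~([](~p3 | (~p1 -> ~p3)) -> <>[](~p3 | (~p1 -> ~p3))), 0
4. [](~p3 | (~p1 -> ~p3)), 0
5. ~<>[](~p3 | (~p1 -> ~p3)), 0
6. ~p3 | (~p1 -> ~p3), 0
7. ~[](~p3 | (~p1 -> ~p3)), 0
8. ~p1 -> ~p3, 0
9. ~p3, 0
10. ~(~p3 | (~p1 -> ~p3)), 1
11. p3, 1
12. ~(~p1 -> ~p3), 1
13. ~p1, 1
14. ~p3 | (~p1 -> ~p3), 1
15. ~[](~p3 | (~p1 -> ~p3)), 1
16. ~p1 -> ~p3, 1
17. ~p3, 1
Accessibility: 0R0, 0R1, 1R1
Branch closes: p3 and ~p3 both at 1.
All branches of the tableau close; one closing branch shown above.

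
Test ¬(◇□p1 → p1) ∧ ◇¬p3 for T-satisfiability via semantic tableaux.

Satisfiable

1. ¬(◇□p1 → p1) ∧ ◇¬p3, u
2. ¬(◇□p1 → p1), u
3. ◇¬p3, u
4. ◇□p1, u
5. ¬p1, u
6. ¬p3, v
7. □p1, w
8. p1, w
Accessibility: uRu, uRv, uRw, vRv, wRw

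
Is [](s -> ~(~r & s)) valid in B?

Not valid

Tableau for the negation ~[](s -> ~(~r & s)):
1. ~[](s -> ~(~r & s)), 0
2. ~(s -> ~(~r & s)), 1
3. s, 1
4. ~r & s, 1
5. ~r, 1
Accessibility: 0R0, 0R1, 1R0, 1R1
The negation has an open branch (countermodel exists).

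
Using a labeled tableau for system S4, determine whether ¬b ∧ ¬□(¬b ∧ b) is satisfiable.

Satisfiable (open branch found)

1. ¬b ∧ ¬□(¬b ∧ b), u
2. ¬b, u   [∧-rule on 1]
3. ¬□(¬b ∧ b), u   [∧-rule on 1]
4. ¬(¬b ∧ b), v   [¬□-rule on 3: fresh world v, uRv]
5. ¬b, v   [¬∧-rule on 4 (branches; this branch)]
Accessibility: uRu, uRv, vRv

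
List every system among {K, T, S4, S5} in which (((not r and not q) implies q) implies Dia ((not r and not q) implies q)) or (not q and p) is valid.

K-tableau for the negation not ((((not r and not q) implies q) implies Dia ((not r and not q) implies q)) or (not q and p)):
1. not ((((not r and not q) implies q) implies Dia ((not r and not q) implies q)) or (not q and p)), w0
2. not (((not r and not q) implies q) implies Dia ((not r and not q) implies q)), w0
3. not (not q and p), w0
4. (not r and not q) implies q, w0
5. not Dia ((not r and not q) implies q), w0
6. not p, w0
7. q, w0
Complete open branch: countermodel on a K-frame, so not valid in K.
T-tableau for the negation not ((((not r and not q) implies q) implies Dia ((not r and not q) implies q)) or (not q and p)):
1. not ((((not r and not q) implies q) implies Dia ((not r and not q) implies q)) or (not q and p)), w0
2. not (((not r and not q) implies q) implies Dia ((not r and not q) implies q)), w0
3. not (not q and p), w0
4. (not r and not q) implies q, w0
5. not Dia ((not r and not q) implies q), w0
6. not ((not r and not q) implies q), w0
7. not r and not q, w0
8. not q, w0
9. not r, w0
10. not p, w0
11. not (not r and not q), w0
12. q, w0
Accessibility: w0Rw0
Branch closes: q and not q both at w0.
Every branch closes (one shown): valid in T, hence also in S4, S5 (every theorem of T is a theorem of S4 and S5).

T, S4, S5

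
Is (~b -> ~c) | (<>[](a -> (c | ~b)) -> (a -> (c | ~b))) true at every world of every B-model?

Tableau for the negation ~((~b -> ~c) | (<>[](a -> (c | ~b)) -> (a -> (c | ~b)))):
1. ~((~b -> ~c) | (<>[](a -> (c | ~b)) -> (a -> (c | ~b)))), 0
2. ~(~b -> ~c), 0
3. ~(<>[](a -> (c | ~b)) -> (a -> (c | ~b))), 0
4. ~b, 0
5. c, 0
6. <>[](a -> (c | ~b)), 0
7. ~(a -> (c | ~b)), 0
8. a, 0
9. ~(c | ~b), 0
10. ~c, 0
11. b, 0
Accessibility: 0R0
Branch closes: c and ~c both at 0.
All branches of the negation close; one closing branch shown above.

Valid in B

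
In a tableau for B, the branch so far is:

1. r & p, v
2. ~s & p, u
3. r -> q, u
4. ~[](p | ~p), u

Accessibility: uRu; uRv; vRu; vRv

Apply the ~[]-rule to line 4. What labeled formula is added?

a fresh world w with uRw, and ~(p | ~p) at w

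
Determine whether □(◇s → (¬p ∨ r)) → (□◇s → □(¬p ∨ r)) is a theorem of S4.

Valid in S4

Tableau for the negation ¬(□(◇s → (¬p ∨ r)) → (□◇s → □(¬p ∨ r))):
1. ¬(□(◇s → (¬p ∨ r)) → (□◇s → □(¬p ∨ r))), u
2. □(◇s → (¬p ∨ r)), u
3. ¬(□◇s → □(¬p ∨ r)), u
4. □◇s, u
5. ¬□(¬p ∨ r), u
6. ◇s → (¬p ∨ r), u
7. ◇s, u
8. ¬p ∨ r, u
9. r, u
10. ¬(¬p ∨ r), v
11. p, v
12. ¬r, v
13. ◇s → (¬p ∨ r), v
14. ◇s, v
15. ¬◇s, v
16. ¬s, v
17. s, w
18. ◇s → (¬p ∨ r), w
19. ◇s, w
20. ¬p ∨ r, w
21. r, w
22. s, x
23. ◇s → (¬p ∨ r), x
24. ◇s, x
25. ¬s, x
Accessibility: uRu, uRv, uRw, uRx, vRv, vRx, wRw, xRx
Branch closes: s and ¬s both at x.
All branches of the negation close; one closing branch shown above.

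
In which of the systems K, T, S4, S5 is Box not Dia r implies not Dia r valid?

T, S4, S5

T-tableau for the negation not (Box not Dia r implies not Dia r):
1. not (Box not Dia r implies not Dia r), w0
2. Box not Dia r, w0
3. Dia r, w0
4. not Dia r, w0
5. not r, w0
6. r, w1
7. not Dia r, w1
8. not r, w1
Accessibility: w0Rw0, w0Rw1, w1Rw1
Branch closes: r and not r both at w1.
Every branch closes (one shown): valid in T, hence also in S4, S5 (every theorem of T is a theorem of S4 and S5).
K-tableau for the negation not (Box not Dia r implies not Dia r):
1. not (Box not Dia r implies not Dia r), w0
2. Box not Dia r, w0
3. Dia r, w0
4. r, w1
5. not Dia r, w1
Accessibility: w0Rw1
Complete open branch: countermodel on a K-frame, so not valid in K.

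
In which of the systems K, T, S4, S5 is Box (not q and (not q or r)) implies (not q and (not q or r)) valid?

K-tableau for the negation not (Box (not q and (not q or r)) implies (not q and (not q or r))):
1. not (Box (not q and (not q or r)) implies (not q and (not q or r))), w0
2. Box (not q and (not q or r)), w0
3. not (not q and (not q or r)), w0
4. not (not q or r), w0
5. q, w0
6. not r, w0
Complete open branch: countermodel on a K-frame, so not valid in K.
T-tableau for the negation not (Box (not q and (not q or r)) implies (not q and (not q or r))):
1. not (Box (not q and (not q or r)) implies (not q and (not q or r))), w0
2. Box (not q and (not q or r)), w0
3. not (not q and (not q or r)), w0
4. not q and (not q or r), w0
5. not q, w0
6. not q or r, w0
7. not (not q or r), w0
8. q, w0
9. not r, w0
Accessibility: w0Rw0
Branch closes: q and not q both at w0.
Every branch closes (one shown): valid in T, hence also in S4, S5 (every theorem of T is a theorem of S4 and S5).

T, S4, S5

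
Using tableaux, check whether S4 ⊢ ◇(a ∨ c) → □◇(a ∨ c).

Not valid

Tableau for the negation ¬(◇(a ∨ c) → □◇(a ∨ c)):
1. ¬(◇(a ∨ c) → □◇(a ∨ c)), u
2. ◇(a ∨ c), u
3. ¬□◇(a ∨ c), u
4. a ∨ c, v
5. c, v
6. ¬◇(a ∨ c), w
7. ¬(a ∨ c), w
8. ¬a, w
9. ¬c, w
Accessibility: uRu, uRv, uRw, vRv, wRw
The negation has an open branch (countermodel exists).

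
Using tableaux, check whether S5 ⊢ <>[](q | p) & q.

Invalid (countermodel exists)

Tableau for the negation ~(<>[](q | p) & q):
1. ~(<>[](q | p) & q), w0
2. ~q, w0
Accessibility: w0Rw0
The negation has an open branch (countermodel exists).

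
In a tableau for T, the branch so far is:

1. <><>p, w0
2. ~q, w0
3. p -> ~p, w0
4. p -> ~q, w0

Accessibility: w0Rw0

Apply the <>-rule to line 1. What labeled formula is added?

a fresh world w1 with w0Rw1, and <>p at w1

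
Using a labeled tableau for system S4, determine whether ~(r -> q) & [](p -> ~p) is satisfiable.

1. ~(r -> q) & [](p -> ~p), w0
2. ~(r -> q), w0   [&-rule on 1]
3. [](p -> ~p), w0   [&-rule on 1]
4. r, w0   [~->-rule on 2]
5. ~q, w0   [~->-rule on 2]
6. p -> ~p, w0   [[]-rule on 3 via w0Rw0]
7. ~p, w0   [->-rule on 6 (branches; this branch)]
Accessibility: w0Rw0

Satisfiable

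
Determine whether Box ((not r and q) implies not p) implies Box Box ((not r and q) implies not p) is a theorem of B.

No, not valid

Tableau for the negation not (Box ((not r and q) implies not p) implies Box Box ((not r and q) implies not p)):
1. not (Box ((not r and q) implies not p) implies Box Box ((not r and q) implies not p)), w0
2. Box ((not r and q) implies not p), w0
3. not Box Box ((not r and q) implies not p), w0
4. (not r and q) implies not p, w0
5. not p, w0
6. not Box ((not r and q) implies not p), w1
7. (not r and q) implies not p, w1
8. not p, w1
9. not ((not r and q) implies not p), w2
10. not r and q, w2
11. p, w2
12. not r, w2
13. q, w2
Accessibility: w0Rw0, w0Rw1, w1Rw0, w1Rw1, w1Rw2, w2Rw1, w2Rw2
The negation has an open branch (countermodel exists).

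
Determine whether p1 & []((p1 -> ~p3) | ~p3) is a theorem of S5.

Tableau for the negation ~(p1 & []((p1 -> ~p3) | ~p3)):
1. ~(p1 & []((p1 -> ~p3) | ~p3)), w0
2. ~[]((p1 -> ~p3) | ~p3), w0
3. ~((p1 -> ~p3) | ~p3), w1
4. ~(p1 -> ~p3), w1
5. p3, w1
6. p1, w1
Accessibility: w0Rw0, w0Rw1, w1Rw0, w1Rw1
The negation has an open branch (countermodel exists).

Invalid (countermodel exists)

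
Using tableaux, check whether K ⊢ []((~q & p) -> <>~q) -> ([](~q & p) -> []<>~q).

Tableau for the negation ~([]((~q & p) -> <>~q) -> ([](~q & p) -> []<>~q)):
1. ~([]((~q & p) -> <>~q) -> ([](~q & p) -> []<>~q)), u
2. []((~q & p) -> <>~q), u   [~->-rule on 1]
3. ~([](~q & p) -> []<>~q), u   [~->-rule on 1]
4. [](~q & p), u   [~->-rule on 3]
5. ~[]<>~q, u   [~->-rule on 3]
6. ~<>~q, v   [~[]-rule on 5: fresh world v, uRv]
7. (~q & p) -> <>~q, v   [[]-rule on 2 via uRv]
8. ~q & p, v   [[]-rule on 4 via uRv]
9. ~q, v   [&-rule on 8]
10. p, v   [&-rule on 8]
11. <>~q, v   [->-rule on 7 (branches; this branch)]
12. ~q, w   [<>-rule on 11: fresh world w, vRw]
13. q, w   [~<>-rule on 6 via vRw]
Accessibility: uRv, vRw
Branch closes: q and ~q both at w.
All branches of the negation close; one closing branch shown above.

Valid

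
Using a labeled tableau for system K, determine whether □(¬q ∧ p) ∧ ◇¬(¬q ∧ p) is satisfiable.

No, unsatisfiable

1. □(¬q ∧ p) ∧ ◇¬(¬q ∧ p), 0
2. □(¬q ∧ p), 0
3. ◇¬(¬q ∧ p), 0
4. ¬(¬q ∧ p), 1
5. ¬q ∧ p, 1
6. ¬q, 1
7. p, 1
8. ¬p, 1
Accessibility: 0R1
Branch closes: p and ¬p both at 1.
All branches of the tableau close; one closing branch shown above.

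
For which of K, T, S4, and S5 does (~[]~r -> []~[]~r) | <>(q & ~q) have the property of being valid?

S5-tableau for the negation ~((~[]~r -> []~[]~r) | <>(q & ~q)):
1. ~((~[]~r -> []~[]~r) | <>(q & ~q)), u
2. ~(~[]~r -> []~[]~r), u
3. ~<>(q & ~q), u
4. ~[]~r, u
5. ~[]~[]~r, u
6. ~(q & ~q), u
7. q, u
8. r, v
9. ~(q & ~q), v
10. q, v
11. []~r, w
12. ~(q & ~q), w
13. ~r, u
14. ~r, v
Accessibility: uRu, uRv, uRw, vRu, vRv, vRw, wRu, wRv, wRw
Branch closes: r and ~r both at v.
Every branch closes (one shown): valid in S5.
S4-tableau for the negation ~((~[]~r -> []~[]~r) | <>(q & ~q)):
1. ~((~[]~r -> []~[]~r) | <>(q & ~q)), u
2. ~(~[]~r -> []~[]~r), u
3. ~<>(q & ~q), u
4. ~[]~r, u
5. ~[]~[]~r, u
6. ~(q & ~q), u
7. q, u
8. r, v
9. ~(q & ~q), v
10. q, v
11. []~r, w
12. ~(q & ~q), w
13. ~r, w
14. q, w
Accessibility: uRu, uRv, uRw, vRv, wRw
Complete open branch: countermodel on an S4-frame, so not valid in S4, nor in K, T (the same frame is also a K-frame and a T-frame).

S5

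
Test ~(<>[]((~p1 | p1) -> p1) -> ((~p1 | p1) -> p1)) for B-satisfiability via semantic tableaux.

1. ~(<>[]((~p1 | p1) -> p1) -> ((~p1 | p1) -> p1)), w0
2. <>[]((~p1 | p1) -> p1), w0
3. ~((~p1 | p1) -> p1), w0
4. ~p1 | p1, w0
5. ~p1, w0
6. []((~p1 | p1) -> p1), w1
7. (~p1 | p1) -> p1, w0
8. (~p1 | p1) -> p1, w1
9. ~(~p1 | p1), w0
10. p1, w0
Accessibility: w0Rw0, w0Rw1, w1Rw0, w1Rw1
Branch closes: p1 and ~p1 both at w0.
(One branch shown.) All branches close.

Unsatisfiable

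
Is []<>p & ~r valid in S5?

Tableau for the negation ~([]<>p & ~r):
1. ~([]<>p & ~r), w0
2. r, w0   [~&-rule on 1 (branches; this branch)]
Accessibility: w0Rw0
The negation has an open branch (countermodel exists).

No, not valid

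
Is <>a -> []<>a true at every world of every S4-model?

Not valid

Tableau for the negation ~(<>a -> []<>a):
1. ~(<>a -> []<>a), w0
2. <>a, w0
3. ~[]<>a, w0
4. a, w1
5. ~<>a, w2
6. ~a, w2
Accessibility: w0Rw0, w0Rw1, w0Rw2, w1Rw1, w2Rw2
The negation has an open branch (countermodel exists).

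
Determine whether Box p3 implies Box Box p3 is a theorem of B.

Not valid

Tableau for the negation not (Box p3 implies Box Box p3):
1. not (Box p3 implies Box Box p3), u
2. Box p3, u
3. not Box Box p3, u
4. p3, u
5. not Box p3, v
6. p3, v
7. not p3, w
Accessibility: uRu, uRv, vRu, vRv, vRw, wRv, wRw
The negation has an open branch (countermodel exists).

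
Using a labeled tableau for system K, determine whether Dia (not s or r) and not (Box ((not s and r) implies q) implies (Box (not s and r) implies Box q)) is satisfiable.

No, unsatisfiable

1. Dia (not s or r) and not (Box ((not s and r) implies q) implies (Box (not s and r) implies Box q)), u
2. Dia (not s or r), u   [and-rule on 1]
3. not (Box ((not s and r) implies q) implies (Box (not s and r) implies Box q)), u   [and-rule on 1]
4. Box ((not s and r) implies q), u   [neg-implies-rule on 3]
5. not (Box (not s and r) implies Box q), u   [neg-implies-rule on 3]
6. Box (not s and r), u   [neg-implies-rule on 5]
7. not Box q, u   [neg-implies-rule on 5]
8. not s or r, v   [Dia-rule on 2: fresh world v, uRv]
9. (not s and r) implies q, v   [Box-rule on 4 via uRv]
10. not s and r, v   [Box-rule on 6 via uRv]
11. not s, v   [and-rule on 10]
12. r, v   [and-rule on 10]
13. q, v   [implies-rule on 9 (branches; this branch)]
14. not q, w   [neg-Box-rule on 7: fresh world w, uRw]
15. (not s and r) implies q, w   [Box-rule on 4 via uRw]
16. not s and r, w   [Box-rule on 6 via uRw]
17. not s, w   [and-rule on 16]
18. r, w   [and-rule on 16]
19. not (not s and r), w   [implies-rule on 15 (branches; this branch)]
20. not r, w   [neg-and-rule on 19 (branches; this branch)]
Accessibility: uRv, uRw
Branch closes: r and not r both at w.
Every branch closes; the branch above is one of them.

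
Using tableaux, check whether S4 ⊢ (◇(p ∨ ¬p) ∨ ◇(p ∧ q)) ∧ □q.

Tableau for the negation ¬((◇(p ∨ ¬p) ∨ ◇(p ∧ q)) ∧ □q):
1. ¬((◇(p ∨ ¬p) ∨ ◇(p ∧ q)) ∧ □q), 0
2. ¬□q, 0
3. ¬q, 1
Accessibility: 0R0, 0R1, 1R1
The negation has an open branch (countermodel exists).

Not valid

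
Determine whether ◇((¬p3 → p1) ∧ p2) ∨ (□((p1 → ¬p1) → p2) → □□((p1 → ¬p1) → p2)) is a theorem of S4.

Yes, valid

Tableau for the negation ¬(◇((¬p3 → p1) ∧ p2) ∨ (□((p1 → ¬p1) → p2) → □□((p1 → ¬p1) → p2))):
1. ¬(◇((¬p3 → p1) ∧ p2) ∨ (□((p1 → ¬p1) → p2) → □□((p1 → ¬p1) → p2))), 0
2. ¬◇((¬p3 → p1) ∧ p2), 0
3. ¬(□((p1 → ¬p1) → p2) → □□((p1 → ¬p1) → p2)), 0
4. □((p1 → ¬p1) → p2), 0
5. ¬□□((p1 → ¬p1) → p2), 0
6. ¬((¬p3 → p1) ∧ p2), 0
7. (p1 → ¬p1) → p2, 0
8. ¬p2, 0
9. ¬(p1 → ¬p1), 0
10. p1, 0
11. ¬□((p1 → ¬p1) → p2), 1
12. ¬((¬p3 → p1) ∧ p2), 1
13. (p1 → ¬p1) → p2, 1
14. ¬p2, 1
15. ¬(p1 → ¬p1), 1
16. p1, 1
17. ¬((p1 → ¬p1) → p2), 2
18. p1 → ¬p1, 2
19. ¬p2, 2
20. ¬((¬p3 → p1) ∧ p2), 2
21. (p1 → ¬p1) → p2, 2
22. ¬p1, 2
23. ¬(¬p3 → p1), 2
24. ¬p3, 2
25. ¬(p1 → ¬p1), 2
26. p1, 2
Accessibility: 0R0, 0R1, 0R2, 1R1, 1R2, 2R2
Branch closes: p1 and ¬p1 both at 2.
All branches of the negation close; one closing branch shown above.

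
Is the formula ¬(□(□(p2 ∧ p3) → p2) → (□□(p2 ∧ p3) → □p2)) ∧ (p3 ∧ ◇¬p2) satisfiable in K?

1. ¬(□(□(p2 ∧ p3) → p2) → (□□(p2 ∧ p3) → □p2)) ∧ (p3 ∧ ◇¬p2), u
2. ¬(□(□(p2 ∧ p3) → p2) → (□□(p2 ∧ p3) → □p2)), u
3. p3 ∧ ◇¬p2, u
4. □(□(p2 ∧ p3) → p2), u
5. ¬(□□(p2 ∧ p3) → □p2), u
6. p3, u
7. ◇¬p2, u
8. □□(p2 ∧ p3), u
9. ¬□p2, u
10. ¬p2, v
11. □(p2 ∧ p3) → p2, v
12. □(p2 ∧ p3), v
13. ¬□(p2 ∧ p3), v
14. ¬p2, w
15. □(p2 ∧ p3) → p2, w
16. □(p2 ∧ p3), w
17. ¬□(p2 ∧ p3), w
18. ¬(p2 ∧ p3), x
19. p2 ∧ p3, x
20. p2, x
21. p3, x
22. ¬p3, x
Accessibility: uRv, uRw, vRx
Branch closes: p3 and ¬p3 both at x.
All branches of the tableau close; one closing branch shown above.

No, unsatisfiable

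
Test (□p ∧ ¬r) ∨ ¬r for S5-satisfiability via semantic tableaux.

1. (□p ∧ ¬r) ∨ ¬r, 0
2. ¬r, 0   [∨-rule on 1 (branches; this branch)]
Accessibility: 0R0

Yes, satisfiable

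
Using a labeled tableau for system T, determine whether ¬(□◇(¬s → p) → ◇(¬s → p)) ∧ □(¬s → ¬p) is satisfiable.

1. ¬(□◇(¬s → p) → ◇(¬s → p)) ∧ □(¬s → ¬p), w0
2. ¬(□◇(¬s → p) → ◇(¬s → p)), w0   [∧-rule on 1]
3. □(¬s → ¬p), w0   [∧-rule on 1]
4. □◇(¬s → p), w0   [¬→-rule on 2]
5. ¬◇(¬s → p), w0   [¬→-rule on 2]
6. ¬s → ¬p, w0   [□-rule on 3 via w0Rw0]
7. ◇(¬s → p), w0   [□-rule on 4 via w0Rw0]
8. ¬(¬s → p), w0   [¬◇-rule on 5 via w0Rw0]
9. ¬s, w0   [¬→-rule on 8]
10. ¬p, w0   [¬→-rule on 8]
11. ¬s → p, w1   [◇-rule on 7: fresh world w1, w0Rw1]
12. ¬s → ¬p, w1   [□-rule on 3 via w0Rw1]
13. ◇(¬s → p), w1   [□-rule on 4 via w0Rw1]
14. ¬(¬s → p), w1   [¬◇-rule on 5 via w0Rw1]
15. ¬s, w1   [¬→-rule on 14]
16. ¬p, w1   [¬→-rule on 14]
17. p, w1   [→-rule on 11 (branches; this branch)]
Accessibility: w0Rw0, w0Rw1, w1Rw1
Branch closes: p and ¬p both at w1.
Every branch closes; the branch above is one of them.

Unsatisfiable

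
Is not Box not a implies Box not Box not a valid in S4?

Tableau for the negation not (not Box not a implies Box not Box not a):
1. not (not Box not a implies Box not Box not a), u
2. not Box not a, u   [neg-implies-rule on 1]
3. not Box not Box not a, u   [neg-implies-rule on 1]
4. a, v   [neg-Box-rule on 2: fresh world v, uRv]
5. Box not a, w   [neg-Box-rule on 3: fresh world w, uRw]
6. not a, w   [Box-rule on 5 via wRw]
Accessibility: uRu, uRv, uRw, vRv, wRw
The negation has an open branch (countermodel exists).

Not valid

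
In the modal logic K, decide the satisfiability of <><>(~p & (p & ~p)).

Unsatisfiable (every branch closes)

1. <><>(~p & (p & ~p)), 0
2. <>(~p & (p & ~p)), 1
3. ~p & (p & ~p), 2
4. ~p, 2
5. p & ~p, 2
6. p, 2
Accessibility: 0R1, 1R2
Branch closes: p and ~p both at 2.
Every branch closes; the branch above is one of them.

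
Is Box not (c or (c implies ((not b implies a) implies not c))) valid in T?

Tableau for the negation not Box not (c or (c implies ((not b implies a) implies not c))):
1. not Box not (c or (c implies ((not b implies a) implies not c))), w0
2. c or (c implies ((not b implies a) implies not c)), w1
3. c implies ((not b implies a) implies not c), w1
4. (not b implies a) implies not c, w1
5. not c, w1
Accessibility: w0Rw0, w0Rw1, w1Rw1
The negation has an open branch (countermodel exists).

Invalid (countermodel exists)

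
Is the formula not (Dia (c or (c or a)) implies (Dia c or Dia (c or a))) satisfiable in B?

Unsatisfiable (every branch closes)

1. not (Dia (c or (c or a)) implies (Dia c or Dia (c or a))), w0
2. Dia (c or (c or a)), w0   [neg-implies-rule on 1]
3. not (Dia c or Dia (c or a)), w0   [neg-implies-rule on 1]
4. not Dia c, w0   [neg-or-rule on 3]
5. not Dia (c or a), w0   [neg-or-rule on 3]
6. not c, w0   [neg-Dia-rule on 4 via w0Rw0]
7. not (c or a), w0   [neg-Dia-rule on 5 via w0Rw0]
8. not a, w0   [neg-or-rule on 7]
9. c or (c or a), w1   [Dia-rule on 2: fresh world w1, w0Rw1]
10. not c, w1   [neg-Dia-rule on 4 via w0Rw1]
11. not (c or a), w1   [neg-Dia-rule on 5 via w0Rw1]
12. not a, w1   [neg-or-rule on 11]
13. c or a, w1   [or-rule on 9 (branches; this branch)]
14. a, w1   [or-rule on 13 (branches; this branch)]
Accessibility: w0Rw0, w0Rw1, w1Rw0, w1Rw1
Branch closes: a and not a both at w1.
All branches of the tableau close; one closing branch shown above.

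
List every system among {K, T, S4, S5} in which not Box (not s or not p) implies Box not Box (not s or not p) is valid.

S4-tableau for the negation not (not Box (not s or not p) implies Box not Box (not s or not p)):
1. not (not Box (not s or not p) implies Box not Box (not s or not p)), u
2. not Box (not s or not p), u
3. not Box not Box (not s or not p), u
4. not (not s or not p), v
5. s, v
6. p, v
7. Box (not s or not p), w
8. not s or not p, w
9. not p, w
Accessibility: uRu, uRv, uRw, vRv, wRw
Complete open branch: countermodel on an S4-frame, so not valid in S4, nor in K, T (the same frame is also a K-frame and a T-frame).
S5-tableau for the negation not (not Box (not s or not p) implies Box not Box (not s or not p)):
1. not (not Box (not s or not p) implies Box not Box (not s or not p)), u
2. not Box (not s or not p), u
3. not Box not Box (not s or not p), u
4. not (not s or not p), v
5. s, v
6. p, v
7. Box (not s or not p), w
8. not s or not p, u
9. not s or not p, v
10. not s or not p, w
11. not p, u
12. not p, v
Accessibility: uRu, uRv, uRw, vRu, vRv, vRw, wRu, wRv, wRw
Branch closes: p and not p both at v.
Every branch closes (one shown): valid in S5.

S5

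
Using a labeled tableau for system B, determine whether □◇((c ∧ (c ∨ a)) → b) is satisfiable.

1. □◇((c ∧ (c ∨ a)) → b), 0
2. ◇((c ∧ (c ∨ a)) → b), 0
3. (c ∧ (c ∨ a)) → b, 1
4. ◇((c ∧ (c ∨ a)) → b), 1
5. b, 1
6. (c ∧ (c ∨ a)) → b, 2
7. b, 2
Accessibility: 0R0, 0R1, 1R0, 1R1, 1R2, 2R1, 2R2

Yes, satisfiable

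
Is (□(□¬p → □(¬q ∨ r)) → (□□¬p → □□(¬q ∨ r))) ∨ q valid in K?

Tableau for the negation ¬((□(□¬p → □(¬q ∨ r)) → (□□¬p → □□(¬q ∨ r))) ∨ q):
1. ¬((□(□¬p → □(¬q ∨ r)) → (□□¬p → □□(¬q ∨ r))) ∨ q), u
2. ¬(□(□¬p → □(¬q ∨ r)) → (□□¬p → □□(¬q ∨ r))), u
3. ¬q, u
4. □(□¬p → □(¬q ∨ r)), u
5. ¬(□□¬p → □□(¬q ∨ r)), u
6. □□¬p, u
7. ¬□□(¬q ∨ r), u
8. ¬□(¬q ∨ r), v
9. □¬p → □(¬q ∨ r), v
10. □¬p, v
11. ¬□¬p, v
12. ¬(¬q ∨ r), w
13. q, w
14. ¬r, w
15. ¬p, w
16. p, x
17. ¬p, x
Accessibility: uRv, vRw, vRx
Branch closes: p and ¬p both at x.
All branches of the negation close; one closing branch shown above.

Valid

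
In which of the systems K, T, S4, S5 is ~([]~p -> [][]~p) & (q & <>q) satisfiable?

K, T

S4-tableau for the formula:
1. ~([]~p -> [][]~p) & (q & <>q), 0
2. ~([]~p -> [][]~p), 0
3. q & <>q, 0
4. []~p, 0
5. ~[][]~p, 0
6. q, 0
7. <>q, 0
8. ~p, 0
9. ~[]~p, 1
10. ~p, 1
11. q, 2
12. ~p, 2
13. p, 3
14. ~p, 3
Accessibility: 0R0, 0R1, 0R2, 0R3, 1R1, 1R3, 2R2, 3R3
Branch closes: p and ~p both at 3.
Every branch closes (one shown): unsatisfiable in S4, hence also in S5 (every S5-frame is an S4-frame).
T-tableau for the formula:
1. ~([]~p -> [][]~p) & (q & <>q), 0
2. ~([]~p -> [][]~p), 0
3. q & <>q, 0
4. []~p, 0
5. ~[][]~p, 0
6. q, 0
7. <>q, 0
8. ~p, 0
9. ~[]~p, 1
10. ~p, 1
11. q, 2
12. ~p, 2
13. p, 3
Accessibility: 0R0, 0R1, 0R2, 1R1, 1R3, 2R2, 3R3
Complete open branch: satisfiable in T, hence also in K (this T-model is also a K-model).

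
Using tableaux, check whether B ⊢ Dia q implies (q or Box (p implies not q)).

Invalid (countermodel exists)

Tableau for the negation not (Dia q implies (q or Box (p implies not q))):
1. not (Dia q implies (q or Box (p implies not q))), 0
2. Dia q, 0   [neg-implies-rule on 1]
3. not (q or Box (p implies not q)), 0   [neg-implies-rule on 1]
4. not q, 0   [neg-or-rule on 3]
5. not Box (p implies not q), 0   [neg-or-rule on 3]
6. q, 1   [Dia-rule on 2: fresh world 1, 0R1]
7. not (p implies not q), 2   [neg-Box-rule on 5: fresh world 2, 0R2]
8. p, 2   [neg-implies-rule on 7]
9. q, 2   [neg-implies-rule on 7]
Accessibility: 0R0, 0R1, 0R2, 1R0, 1R1, 2R0, 2R2
The negation has an open branch (countermodel exists).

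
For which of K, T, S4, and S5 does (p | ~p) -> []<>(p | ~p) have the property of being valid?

T, S4, S5

K-tableau for the negation ~((p | ~p) -> []<>(p | ~p)):
1. ~((p | ~p) -> []<>(p | ~p)), u
2. p | ~p, u
3. ~[]<>(p | ~p), u
4. ~p, u
5. ~<>(p | ~p), v
Accessibility: uRv
Complete open branch: countermodel on a K-frame, so not valid in K.
T-tableau for the negation ~((p | ~p) -> []<>(p | ~p)):
1. ~((p | ~p) -> []<>(p | ~p)), u
2. p | ~p, u
3. ~[]<>(p | ~p), u
4. ~p, u
5. ~<>(p | ~p), v
6. ~(p | ~p), v
7. ~p, v
8. p, v
Accessibility: uRu, uRv, vRv
Branch closes: p and ~p both at v.
Every branch closes (one shown): valid in T, hence also in S4, S5 (every theorem of T is a theorem of S4 and S5).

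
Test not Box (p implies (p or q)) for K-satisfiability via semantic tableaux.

No, unsatisfiable

1. not Box (p implies (p or q)), w0
2. not (p implies (p or q)), w1
3. p, w1
4. not (p or q), w1
5. not p, w1
6. not q, w1
Accessibility: w0Rw1
Branch closes: p and not p both at w1.
(One branch shown.) All branches close.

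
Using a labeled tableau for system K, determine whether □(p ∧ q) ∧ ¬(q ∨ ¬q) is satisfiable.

1. □(p ∧ q) ∧ ¬(q ∨ ¬q), u
2. □(p ∧ q), u   [∧-rule on 1]
3. ¬(q ∨ ¬q), u   [∧-rule on 1]
4. ¬q, u   [¬∨-rule on 3]
5. q, u   [¬∨-rule on 3]
Branch closes: q and ¬q both at u.
Every branch closes; the branch above is one of them.

Unsatisfiable (every branch closes)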